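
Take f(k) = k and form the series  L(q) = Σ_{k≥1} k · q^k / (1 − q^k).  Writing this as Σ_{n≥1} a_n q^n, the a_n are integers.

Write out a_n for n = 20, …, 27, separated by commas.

[q^20] f(20)=20,f(10)=10,f(5)=5,f(4)=4,f(2)=2,f(1)=1 ⇒ 42
q^21  k|21↦f(k): 21:21 7:7 3:3 1:1  a_21=32
[q^22] f(1)=1,f(2)=2,f(11)=11,f(22)=22 ⇒ 36
n=23: 1·23 23·1  f→[1+23]=24
n=24: 1·24 2·12 3·8 4·6 6·4 8·3 12·2 24·1  f→[1+2+3+4+6+8+12+24]=60
q^25  k|25↦f(k): 25:25 5:5 1:1  a_25=31
[q^26] f(1)=1,f(2)=2,f(13)=13,f(26)=26 ⇒ 42
[q^27] f(27)=27,f(9)=9,f(3)=3,f(1)=1 ⇒ 40

42, 32, 36, 24, 60, 31, 42, 40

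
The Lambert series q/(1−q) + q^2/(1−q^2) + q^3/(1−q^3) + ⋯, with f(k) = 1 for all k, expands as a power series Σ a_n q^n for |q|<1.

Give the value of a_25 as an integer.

[q^25] f(1)=1,f(5)=1,f(25)=1 ⇒ 3

a_25 = 3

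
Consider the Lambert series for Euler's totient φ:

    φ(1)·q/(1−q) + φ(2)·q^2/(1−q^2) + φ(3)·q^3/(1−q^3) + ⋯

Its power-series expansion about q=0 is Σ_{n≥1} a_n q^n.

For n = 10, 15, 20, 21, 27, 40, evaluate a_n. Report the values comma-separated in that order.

[q^10] φ(1)=1,φ(2)=1,φ(5)=4,φ(10)=4 ⇒ 10
n=15: 15·1 5·3 3·5 1·15  φ→[8+4+2+1]=15
n=20: 20·1 10·2 5·4 4·5 2·10 1·20  φ→[8+4+4+2+1+1]=20
[q^21] φ(21)=12,φ(7)=6,φ(3)=2,φ(1)=1 ⇒ 21
[q^27] φ(27)=18,φ(9)=6,φ(3)=2,φ(1)=1 ⇒ 27
n=40: 1·40 2·20 4·10 5·8 8·5 10·4 20·2 40·1  φ→[1+1+2+4+4+4+8+16]=40

10, 15, 20, 21, 27, 40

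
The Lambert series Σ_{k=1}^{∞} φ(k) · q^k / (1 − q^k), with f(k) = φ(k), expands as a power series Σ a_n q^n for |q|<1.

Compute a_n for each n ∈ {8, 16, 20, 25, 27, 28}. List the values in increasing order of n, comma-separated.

d|8:{8,4,2,1}  Σφ=4+2+1+1=8
d|16:{16,8,4,2,1}  Σφ=8+4+2+1+1=16
q^20  k|20↦φ(k): 20:8 10:4 5:4 4:2 2:1 1:1  a_20=20
[q^25] φ(1)=1,φ(5)=4,φ(25)=20 ⇒ 25
d|27:{27,9,3,1}  Σφ=18+6+2+1=27
n=28: 28·1 14·2 7·4 4·7 2·14 1·28  φ→[12+6+6+2+1+1]=28

8, 16, 20, 25, 27, 28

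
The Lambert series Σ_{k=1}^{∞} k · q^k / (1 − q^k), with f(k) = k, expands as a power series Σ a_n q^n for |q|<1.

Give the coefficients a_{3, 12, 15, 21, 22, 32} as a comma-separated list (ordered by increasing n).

4, 28, 24, 32, 36, 63

d|3:{3,1}  Σf=3+1=4
d|12:{12,6,4,3,2,1}  Σf=12+6+4+3+2+1=28
[q^15] f(15)=15,f(5)=5,f(3)=3,f(1)=1 ⇒ 24
[q^21] f(21)=21,f(7)=7,f(3)=3,f(1)=1 ⇒ 32
[q^22] f(22)=22,f(11)=11,f(2)=2,f(1)=1 ⇒ 36
d|32:{1,2,4,8,16,32}  Σf=1+2+4+8+16+32=63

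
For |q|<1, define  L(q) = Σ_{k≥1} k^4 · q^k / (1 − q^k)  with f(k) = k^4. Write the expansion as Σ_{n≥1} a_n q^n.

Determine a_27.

n=27: 27·1 9·3 3·9 1·27  f→[531441+6561+81+1]=538084

a_27 = 538084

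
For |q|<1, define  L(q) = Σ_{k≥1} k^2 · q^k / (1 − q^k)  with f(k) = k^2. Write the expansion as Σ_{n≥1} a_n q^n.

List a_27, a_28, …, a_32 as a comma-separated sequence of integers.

820, 1050, 842, 1300, 962, 1365

q^27  k|27↦f(k): 27:729 9:81 3:9 1:1  a_27=820
[q^28] f(28)=784,f(14)=196,f(7)=49,f(4)=16,f(2)=4,f(1)=1 ⇒ 1050
q^29  k|29↦f(k): 29:841 1:1  a_29=842
n=30: 1·30 2·15 3·10 5·6 6·5 10·3 15·2 30·1  f→[1+4+9+25+36+100+225+900]=1300
q^31  k|31↦f(k): 31:961 1:1  a_31=962
[q^32] f(1)=1,f(2)=4,f(4)=16,f(8)=64,f(16)=256,f(32)=1024 ⇒ 1365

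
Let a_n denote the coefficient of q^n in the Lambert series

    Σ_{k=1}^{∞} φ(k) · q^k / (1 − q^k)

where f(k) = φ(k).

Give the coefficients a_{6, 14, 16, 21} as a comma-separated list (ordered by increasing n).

n=6: 1·6 2·3 3·2 6·1  φ→[1+1+2+2]=6
d|14:{14,7,2,1}  Σφ=6+6+1+1=14
n=16: 1·16 2·8 4·4 8·2 16·1  φ→[1+1+2+4+8]=16
[q^21] φ(21)=12,φ(7)=6,φ(3)=2,φ(1)=1 ⇒ 21

6, 14, 16, 21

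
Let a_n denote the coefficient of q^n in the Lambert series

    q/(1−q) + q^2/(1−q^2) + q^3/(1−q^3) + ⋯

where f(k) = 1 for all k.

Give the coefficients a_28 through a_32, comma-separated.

6, 2, 8, 2, 6

n=28: 28·1 14·2 7·4 4·7 2·14 1·28  f→[1+1+1+1+1+1]=6
d|29:{29,1}  Σf=1+1=2
d|30:{30,15,10,6,5,3,2,1}  Σf=1+1+1+1+1+1+1+1=8
[q^31] f(31)=1,f(1)=1 ⇒ 2
q^32  k|32↦f(k): 32:1 16:1 8:1 4:1 2:1 1:1  a_32=6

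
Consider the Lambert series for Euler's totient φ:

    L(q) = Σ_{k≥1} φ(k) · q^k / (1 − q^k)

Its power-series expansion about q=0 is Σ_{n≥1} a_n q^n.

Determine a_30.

[q^30] φ(30)=8,φ(15)=8,φ(10)=4,φ(6)=2,φ(5)=4,φ(3)=2,φ(2)=1,φ(1)=1 ⇒ 30

a_30 = 30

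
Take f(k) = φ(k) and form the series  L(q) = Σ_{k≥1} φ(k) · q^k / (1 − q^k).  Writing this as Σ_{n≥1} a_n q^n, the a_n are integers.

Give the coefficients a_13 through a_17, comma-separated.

n=13: 13·1 1·13  φ→[12+1]=13
d|14:{14,7,2,1}  Σφ=6+6+1+1=14
d|15:{15,5,3,1}  Σφ=8+4+2+1=15
q^16  k|16↦φ(k): 16:8 8:4 4:2 2:1 1:1  a_16=16
q^17  k|17↦φ(k): 1:1 17:16  a_17=17

13, 14, 15, 16, 17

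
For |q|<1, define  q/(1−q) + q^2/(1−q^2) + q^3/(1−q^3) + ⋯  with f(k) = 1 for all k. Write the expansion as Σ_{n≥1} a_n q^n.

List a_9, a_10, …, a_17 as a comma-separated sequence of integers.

d|9:{1,3,9}  Σf=1+1+1=3
q^10  k|10↦f(k): 1:1 2:1 5:1 10:1  a_10=4
d|11:{1,11}  Σf=1+1=2
d|12:{1,2,3,4,6,12}  Σf=1+1+1+1+1+1=6
n=13: 13·1 1·13  f→[1+1]=2
d|14:{14,7,2,1}  Σf=1+1+1+1=4
q^15  k|15↦f(k): 1:1 3:1 5:1 15:1  a_15=4
q^16  k|16↦f(k): 16:1 8:1 4:1 2:1 1:1  a_16=5
d|17:{17,1}  Σf=1+1=2

3, 4, 2, 6, 2, 4, 4, 5, 2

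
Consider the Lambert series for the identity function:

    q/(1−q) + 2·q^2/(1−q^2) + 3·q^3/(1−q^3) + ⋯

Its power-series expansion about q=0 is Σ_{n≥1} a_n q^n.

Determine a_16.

[q^16] f(1)=1,f(2)=2,f(4)=4,f(8)=8,f(16)=16 ⇒ 31

a_16 = 31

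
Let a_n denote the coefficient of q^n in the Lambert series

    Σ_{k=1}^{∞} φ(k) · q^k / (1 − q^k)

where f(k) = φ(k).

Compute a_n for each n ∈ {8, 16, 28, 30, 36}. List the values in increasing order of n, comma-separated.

[q^8] φ(8)=4,φ(4)=2,φ(2)=1,φ(1)=1 ⇒ 8
d|16:{1,2,4,8,16}  Σφ=1+1+2+4+8=16
[q^28] φ(1)=1,φ(2)=1,φ(4)=2,φ(7)=6,φ(14)=6,φ(28)=12 ⇒ 28
q^30  k|30↦φ(k): 1:1 2:1 3:2 5:4 6:2 10:4 15:8 30:8  a_30=30
[q^36] φ(36)=12,φ(18)=6,φ(12)=4,φ(9)=6,φ(6)=2,φ(4)=2,φ(3)=2,φ(2)=1,φ(1)=1 ⇒ 36

8, 16, 28, 30, 36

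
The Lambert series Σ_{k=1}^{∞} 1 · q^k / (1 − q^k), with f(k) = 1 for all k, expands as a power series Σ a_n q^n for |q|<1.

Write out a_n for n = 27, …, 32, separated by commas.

4, 6, 2, 8, 2, 6

n=27: 1·27 3·9 9·3 27·1  f→[1+1+1+1]=4
d|28:{28,14,7,4,2,1}  Σf=1+1+1+1+1+1=6
q^29  k|29↦f(k): 1:1 29:1  a_29=2
[q^30] f(30)=1,f(15)=1,f(10)=1,f(6)=1,f(5)=1,f(3)=1,f(2)=1,f(1)=1 ⇒ 8
[q^31] f(1)=1,f(31)=1 ⇒ 2
n=32: 1·32 2·16 4·8 8·4 16·2 32·1  f→[1+1+1+1+1+1]=6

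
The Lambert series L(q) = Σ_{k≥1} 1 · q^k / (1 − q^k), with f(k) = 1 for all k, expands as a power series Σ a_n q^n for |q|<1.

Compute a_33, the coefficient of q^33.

d|33:{1,3,11,33}  Σf=1+1+1+1=4

a_33 = 4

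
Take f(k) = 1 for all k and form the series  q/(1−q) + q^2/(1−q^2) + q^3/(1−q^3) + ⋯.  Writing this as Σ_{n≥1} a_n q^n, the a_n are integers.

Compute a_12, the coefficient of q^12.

a_12 = 6

[q^12] f(12)=1,f(6)=1,f(4)=1,f(3)=1,f(2)=1,f(1)=1 ⇒ 6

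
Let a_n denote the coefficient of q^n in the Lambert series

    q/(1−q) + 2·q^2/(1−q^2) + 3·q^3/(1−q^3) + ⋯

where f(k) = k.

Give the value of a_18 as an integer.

a_18 = 39

q^18  k|18↦f(k): 1:1 2:2 3:3 6:6 9:9 18:18  a_18=39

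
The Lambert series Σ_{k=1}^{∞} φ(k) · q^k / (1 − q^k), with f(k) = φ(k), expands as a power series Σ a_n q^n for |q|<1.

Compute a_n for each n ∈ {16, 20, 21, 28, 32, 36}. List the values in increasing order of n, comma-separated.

n=16: 1·16 2·8 4·4 8·2 16·1  φ→[1+1+2+4+8]=16
d|20:{1,2,4,5,10,20}  Σφ=1+1+2+4+4+8=20
[q^21] φ(1)=1,φ(3)=2,φ(7)=6,φ(21)=12 ⇒ 21
[q^28] φ(1)=1,φ(2)=1,φ(4)=2,φ(7)=6,φ(14)=6,φ(28)=12 ⇒ 28
n=32: 32·1 16·2 8·4 4·8 2·16 1·32  φ→[16+8+4+2+1+1]=32
q^36  k|36↦φ(k): 1:1 2:1 3:2 4:2 6:2 9:6 12:4 18:6 36:12  a_36=36

16, 20, 21, 28, 32, 36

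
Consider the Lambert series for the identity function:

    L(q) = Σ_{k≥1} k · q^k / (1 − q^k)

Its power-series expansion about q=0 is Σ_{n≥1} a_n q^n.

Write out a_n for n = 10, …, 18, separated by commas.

[q^10] f(1)=1,f(2)=2,f(5)=5,f(10)=10 ⇒ 18
n=11: 11·1 1·11  f→[11+1]=12
[q^12] f(12)=12,f(6)=6,f(4)=4,f(3)=3,f(2)=2,f(1)=1 ⇒ 28
d|13:{13,1}  Σf=13+1=14
[q^14] f(1)=1,f(2)=2,f(7)=7,f(14)=14 ⇒ 24
n=15: 1·15 3·5 5·3 15·1  f→[1+3+5+15]=24
[q^16] f(1)=1,f(2)=2,f(4)=4,f(8)=8,f(16)=16 ⇒ 31
[q^17] f(17)=17,f(1)=1 ⇒ 18
n=18: 1·18 2·9 3·6 6·3 9·2 18·1  f→[1+2+3+6+9+18]=39

18, 12, 28, 14, 24, 24, 31, 18, 39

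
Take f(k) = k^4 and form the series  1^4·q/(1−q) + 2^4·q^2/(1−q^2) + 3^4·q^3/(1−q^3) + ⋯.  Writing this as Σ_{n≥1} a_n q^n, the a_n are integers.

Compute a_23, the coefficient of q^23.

a_23 = 279842

[q^23] f(1)=1,f(23)=279841 ⇒ 279842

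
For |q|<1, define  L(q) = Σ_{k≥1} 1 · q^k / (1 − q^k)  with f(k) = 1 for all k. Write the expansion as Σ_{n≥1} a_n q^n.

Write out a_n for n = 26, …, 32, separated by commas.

d|26:{26,13,2,1}  Σf=1+1+1+1=4
n=27: 1·27 3·9 9·3 27·1  f→[1+1+1+1]=4
[q^28] f(1)=1,f(2)=1,f(4)=1,f(7)=1,f(14)=1,f(28)=1 ⇒ 6
q^29  k|29↦f(k): 1:1 29:1  a_29=2
q^30  k|30↦f(k): 30:1 15:1 10:1 6:1 5:1 3:1 2:1 1:1  a_30=8
n=31: 31·1 1·31  f→[1+1]=2
d|32:{32,16,8,4,2,1}  Σf=1+1+1+1+1+1=6

4, 4, 6, 2, 8, 2, 6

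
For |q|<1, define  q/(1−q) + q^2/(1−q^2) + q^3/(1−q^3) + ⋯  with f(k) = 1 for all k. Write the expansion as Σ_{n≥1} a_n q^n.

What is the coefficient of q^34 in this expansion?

d|34:{34,17,2,1}  Σf=1+1+1+1=4

a_34 = 4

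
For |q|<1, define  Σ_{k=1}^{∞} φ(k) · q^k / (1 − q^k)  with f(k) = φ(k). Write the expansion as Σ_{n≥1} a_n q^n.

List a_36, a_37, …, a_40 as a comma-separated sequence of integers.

[q^36] φ(1)=1,φ(2)=1,φ(3)=2,φ(4)=2,φ(6)=2,φ(9)=6,φ(12)=4,φ(18)=6,φ(36)=12 ⇒ 36
d|37:{1,37}  Σφ=1+36=37
[q^38] φ(38)=18,φ(19)=18,φ(2)=1,φ(1)=1 ⇒ 38
n=39: 39·1 13·3 3·13 1·39  φ→[24+12+2+1]=39
q^40  k|40↦φ(k): 40:16 20:8 10:4 8:4 5:4 4:2 2:1 1:1  a_40=40

36, 37, 38, 39, 40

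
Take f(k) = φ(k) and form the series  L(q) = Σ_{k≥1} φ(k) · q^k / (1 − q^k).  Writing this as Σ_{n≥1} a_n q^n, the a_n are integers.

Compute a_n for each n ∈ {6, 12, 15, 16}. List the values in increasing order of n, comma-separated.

q^6  k|6↦φ(k): 1:1 2:1 3:2 6:2  a_6=6
d|12:{1,2,3,4,6,12}  Σφ=1+1+2+2+2+4=12
n=15: 1·15 3·5 5·3 15·1  φ→[1+2+4+8]=15
q^16  k|16↦φ(k): 16:8 8:4 4:2 2:1 1:1  a_16=16

6, 12, 15, 16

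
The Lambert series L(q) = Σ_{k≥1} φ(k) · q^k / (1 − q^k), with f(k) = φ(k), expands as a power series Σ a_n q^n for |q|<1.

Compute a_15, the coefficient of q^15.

[q^15] φ(15)=8,φ(5)=4,φ(3)=2,φ(1)=1 ⇒ 15

a_15 = 15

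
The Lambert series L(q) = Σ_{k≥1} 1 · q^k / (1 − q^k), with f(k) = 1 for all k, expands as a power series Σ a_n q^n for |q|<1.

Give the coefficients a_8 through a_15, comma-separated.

n=8: 1·8 2·4 4·2 8·1  f→[1+1+1+1]=4
d|9:{1,3,9}  Σf=1+1+1=3
q^10  k|10↦f(k): 10:1 5:1 2:1 1:1  a_10=4
d|11:{1,11}  Σf=1+1=2
n=12: 1·12 2·6 3·4 4·3 6·2 12·1  f→[1+1+1+1+1+1]=6
d|13:{13,1}  Σf=1+1=2
[q^14] f(1)=1,f(2)=1,f(7)=1,f(14)=1 ⇒ 4
d|15:{15,5,3,1}  Σf=1+1+1+1=4

4, 3, 4, 2, 6, 2, 4, 4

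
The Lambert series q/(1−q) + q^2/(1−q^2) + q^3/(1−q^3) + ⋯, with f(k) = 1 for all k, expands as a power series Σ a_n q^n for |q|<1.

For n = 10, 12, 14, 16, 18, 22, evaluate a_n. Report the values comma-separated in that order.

d|10:{1,2,5,10}  Σf=1+1+1+1=4
[q^12] f(1)=1,f(2)=1,f(3)=1,f(4)=1,f(6)=1,f(12)=1 ⇒ 6
d|14:{1,2,7,14}  Σf=1+1+1+1=4
n=16: 16·1 8·2 4·4 2·8 1·16  f→[1+1+1+1+1]=5
[q^18] f(18)=1,f(9)=1,f(6)=1,f(3)=1,f(2)=1,f(1)=1 ⇒ 6
q^22  k|22↦f(k): 1:1 2:1 11:1 22:1  a_22=4

4, 6, 4, 5, 6, 4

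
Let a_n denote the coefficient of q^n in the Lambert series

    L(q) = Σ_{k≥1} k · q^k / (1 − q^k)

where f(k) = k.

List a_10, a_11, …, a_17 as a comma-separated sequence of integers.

q^10  k|10↦f(k): 10:10 5:5 2:2 1:1  a_10=18
n=11: 11·1 1·11  f→[11+1]=12
q^12  k|12↦f(k): 12:12 6:6 4:4 3:3 2:2 1:1  a_12=28
q^13  k|13↦f(k): 13:13 1:1  a_13=14
n=14: 14·1 7·2 2·7 1·14  f→[14+7+2+1]=24
n=15: 15·1 5·3 3·5 1·15  f→[15+5+3+1]=24
q^16  k|16↦f(k): 1:1 2:2 4:4 8:8 16:16  a_16=31
d|17:{1,17}  Σf=1+17=18

18, 12, 28, 14, 24, 24, 31, 18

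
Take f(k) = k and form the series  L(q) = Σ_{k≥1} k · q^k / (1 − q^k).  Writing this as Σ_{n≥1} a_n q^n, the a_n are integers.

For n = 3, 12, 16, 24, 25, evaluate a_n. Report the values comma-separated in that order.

4, 28, 31, 60, 31

d|3:{3,1}  Σf=3+1=4
q^12  k|12↦f(k): 1:1 2:2 3:3 4:4 6:6 12:12  a_12=28
[q^16] f(1)=1,f(2)=2,f(4)=4,f(8)=8,f(16)=16 ⇒ 31
q^24  k|24↦f(k): 1:1 2:2 3:3 4:4 6:6 8:8 12:12 24:24  a_24=60
d|25:{1,5,25}  Σf=1+5+25=31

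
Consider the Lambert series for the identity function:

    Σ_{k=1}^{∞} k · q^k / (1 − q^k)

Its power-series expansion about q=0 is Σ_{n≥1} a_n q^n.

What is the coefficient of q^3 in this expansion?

a_3 = 4

[q^3] f(1)=1,f(3)=3 ⇒ 4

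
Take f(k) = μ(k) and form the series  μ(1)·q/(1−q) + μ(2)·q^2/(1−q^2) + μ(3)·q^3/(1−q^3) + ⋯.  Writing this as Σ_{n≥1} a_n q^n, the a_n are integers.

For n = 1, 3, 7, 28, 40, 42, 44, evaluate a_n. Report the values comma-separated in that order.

1, 0, 0, 0, 0, 0, 0

d|1:{1}  Σμ=1=1
[q^3] μ(1)=1,μ(3)=-1 ⇒ 0
n=7: 1·7 7·1  μ→[1+(-1)]=0
n=28: 28·1 14·2 7·4 4·7 2·14 1·28  μ→[0+1+(-1)+0+(-1)+1]=0
[q^40] μ(40)=0,μ(20)=0,μ(10)=1,μ(8)=0,μ(5)=-1,μ(4)=0,μ(2)=-1,μ(1)=1 ⇒ 0
n=42: 1·42 2·21 3·14 6·7 7·6 14·3 21·2 42·1  μ→[1+(-1)+(-1)+1+(-1)+1+1+(-1)]=0
d|44:{44,22,11,4,2,1}  Σμ=0+1+(-1)+0+(-1)+1=0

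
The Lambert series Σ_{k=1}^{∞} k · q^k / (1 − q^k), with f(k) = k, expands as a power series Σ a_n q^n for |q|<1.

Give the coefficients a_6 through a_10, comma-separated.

q^6  k|6↦f(k): 6:6 3:3 2:2 1:1  a_6=12
[q^7] f(7)=7,f(1)=1 ⇒ 8
d|8:{1,2,4,8}  Σf=1+2+4+8=15
q^9  k|9↦f(k): 9:9 3:3 1:1  a_9=13
n=10: 10·1 5·2 2·5 1·10  f→[10+5+2+1]=18

12, 8, 15, 13, 18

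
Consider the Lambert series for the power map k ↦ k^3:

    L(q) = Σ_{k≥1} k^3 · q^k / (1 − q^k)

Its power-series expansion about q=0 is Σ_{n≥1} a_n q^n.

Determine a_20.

n=20: 1·20 2·10 4·5 5·4 10·2 20·1  f→[1+8+64+125+1000+8000]=9198

a_20 = 9198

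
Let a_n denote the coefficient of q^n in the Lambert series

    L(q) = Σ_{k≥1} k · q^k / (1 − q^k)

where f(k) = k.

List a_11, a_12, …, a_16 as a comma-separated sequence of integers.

d|11:{11,1}  Σf=11+1=12
[q^12] f(1)=1,f(2)=2,f(3)=3,f(4)=4,f(6)=6,f(12)=12 ⇒ 28
n=13: 13·1 1·13  f→[13+1]=14
[q^14] f(1)=1,f(2)=2,f(7)=7,f(14)=14 ⇒ 24
q^15  k|15↦f(k): 1:1 3:3 5:5 15:15  a_15=24
q^16  k|16↦f(k): 16:16 8:8 4:4 2:2 1:1  a_16=31

12, 28, 14, 24, 24, 31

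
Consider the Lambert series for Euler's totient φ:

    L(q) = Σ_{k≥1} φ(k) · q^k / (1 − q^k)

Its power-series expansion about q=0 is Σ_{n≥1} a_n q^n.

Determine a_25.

[q^25] φ(1)=1,φ(5)=4,φ(25)=20 ⇒ 25

a_25 = 25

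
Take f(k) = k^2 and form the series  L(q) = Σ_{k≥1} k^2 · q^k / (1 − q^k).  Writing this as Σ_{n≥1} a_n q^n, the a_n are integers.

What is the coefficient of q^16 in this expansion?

a_16 = 341

n=16: 16·1 8·2 4·4 2·8 1·16  f→[256+64+16+4+1]=341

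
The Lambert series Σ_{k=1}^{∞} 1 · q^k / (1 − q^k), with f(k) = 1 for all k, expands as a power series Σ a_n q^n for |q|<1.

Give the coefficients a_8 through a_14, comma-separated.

[q^8] f(1)=1,f(2)=1,f(4)=1,f(8)=1 ⇒ 4
q^9  k|9↦f(k): 1:1 3:1 9:1  a_9=3
n=10: 10·1 5·2 2·5 1·10  f→[1+1+1+1]=4
d|11:{1,11}  Σf=1+1=2
[q^12] f(12)=1,f(6)=1,f(4)=1,f(3)=1,f(2)=1,f(1)=1 ⇒ 6
[q^13] f(13)=1,f(1)=1 ⇒ 2
n=14: 14·1 7·2 2·7 1·14  f→[1+1+1+1]=4

4, 3, 4, 2, 6, 2, 4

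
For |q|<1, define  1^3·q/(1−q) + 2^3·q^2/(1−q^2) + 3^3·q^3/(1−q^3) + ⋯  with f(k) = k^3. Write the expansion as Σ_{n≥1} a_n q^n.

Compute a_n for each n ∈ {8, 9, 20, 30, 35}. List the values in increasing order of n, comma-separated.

585, 757, 9198, 31752, 43344

d|8:{8,4,2,1}  Σf=512+64+8+1=585
d|9:{9,3,1}  Σf=729+27+1=757
q^20  k|20↦f(k): 1:1 2:8 4:64 5:125 10:1000 20:8000  a_20=9198
[q^30] f(1)=1,f(2)=8,f(3)=27,f(5)=125,f(6)=216,f(10)=1000,f(15)=3375,f(30)=27000 ⇒ 31752
q^35  k|35↦f(k): 1:1 5:125 7:343 35:42875  a_35=43344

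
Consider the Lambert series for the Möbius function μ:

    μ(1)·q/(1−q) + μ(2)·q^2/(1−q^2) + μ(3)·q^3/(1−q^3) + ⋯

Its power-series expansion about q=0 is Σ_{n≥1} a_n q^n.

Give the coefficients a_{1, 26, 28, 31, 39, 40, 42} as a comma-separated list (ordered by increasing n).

1, 0, 0, 0, 0, 0, 0

d|1:{1}  Σμ=1=1
n=26: 1·26 2·13 13·2 26·1  μ→[1+(-1)+(-1)+1]=0
n=28: 1·28 2·14 4·7 7·4 14·2 28·1  μ→[1+(-1)+0+(-1)+1+0]=0
n=31: 1·31 31·1  μ→[1+(-1)]=0
d|39:{1,3,13,39}  Σμ=1+(-1)+(-1)+1=0
n=40: 40·1 20·2 10·4 8·5 5·8 4·10 2·20 1·40  μ→[0+0+1+0+(-1)+0+(-1)+1]=0
n=42: 1·42 2·21 3·14 6·7 7·6 14·3 21·2 42·1  μ→[1+(-1)+(-1)+1+(-1)+1+1+(-1)]=0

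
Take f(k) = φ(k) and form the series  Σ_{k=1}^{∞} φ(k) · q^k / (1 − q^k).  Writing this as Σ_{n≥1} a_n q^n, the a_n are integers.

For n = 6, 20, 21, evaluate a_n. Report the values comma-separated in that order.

n=6: 1·6 2·3 3·2 6·1  φ→[1+1+2+2]=6
[q^20] φ(20)=8,φ(10)=4,φ(5)=4,φ(4)=2,φ(2)=1,φ(1)=1 ⇒ 20
[q^21] φ(21)=12,φ(7)=6,φ(3)=2,φ(1)=1 ⇒ 21

6, 20, 21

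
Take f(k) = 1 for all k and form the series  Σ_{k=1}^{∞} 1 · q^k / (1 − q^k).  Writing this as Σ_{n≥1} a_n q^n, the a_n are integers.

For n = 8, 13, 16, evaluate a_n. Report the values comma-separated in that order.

q^8  k|8↦f(k): 8:1 4:1 2:1 1:1  a_8=4
q^13  k|13↦f(k): 1:1 13:1  a_13=2
d|16:{16,8,4,2,1}  Σf=1+1+1+1+1=5

4, 2, 5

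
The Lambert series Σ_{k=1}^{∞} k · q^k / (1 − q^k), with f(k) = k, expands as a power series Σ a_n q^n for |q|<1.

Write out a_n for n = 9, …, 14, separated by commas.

13, 18, 12, 28, 14, 24

d|9:{9,3,1}  Σf=9+3+1=13
q^10  k|10↦f(k): 1:1 2:2 5:5 10:10  a_10=18
n=11: 11·1 1·11  f→[11+1]=12
d|12:{1,2,3,4,6,12}  Σf=1+2+3+4+6+12=28
d|13:{1,13}  Σf=1+13=14
d|14:{14,7,2,1}  Σf=14+7+2+1=24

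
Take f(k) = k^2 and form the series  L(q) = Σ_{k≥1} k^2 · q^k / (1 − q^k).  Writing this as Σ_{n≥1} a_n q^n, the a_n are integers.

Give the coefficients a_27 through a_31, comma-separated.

820, 1050, 842, 1300, 962

n=27: 27·1 9·3 3·9 1·27  f→[729+81+9+1]=820
n=28: 28·1 14·2 7·4 4·7 2·14 1·28  f→[784+196+49+16+4+1]=1050
d|29:{1,29}  Σf=1+841=842
n=30: 30·1 15·2 10·3 6·5 5·6 3·10 2·15 1·30  f→[900+225+100+36+25+9+4+1]=1300
n=31: 1·31 31·1  f→[1+961]=962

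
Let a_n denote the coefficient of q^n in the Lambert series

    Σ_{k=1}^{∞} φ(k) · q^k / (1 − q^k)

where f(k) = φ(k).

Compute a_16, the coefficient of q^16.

[q^16] φ(1)=1,φ(2)=1,φ(4)=2,φ(8)=4,φ(16)=8 ⇒ 16

a_16 = 16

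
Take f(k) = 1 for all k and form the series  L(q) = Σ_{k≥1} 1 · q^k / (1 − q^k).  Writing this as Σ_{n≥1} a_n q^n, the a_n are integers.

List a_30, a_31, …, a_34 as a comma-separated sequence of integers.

8, 2, 6, 4, 4

[q^30] f(30)=1,f(15)=1,f(10)=1,f(6)=1,f(5)=1,f(3)=1,f(2)=1,f(1)=1 ⇒ 8
[q^31] f(31)=1,f(1)=1 ⇒ 2
d|32:{32,16,8,4,2,1}  Σf=1+1+1+1+1+1=6
d|33:{33,11,3,1}  Σf=1+1+1+1=4
q^34  k|34↦f(k): 1:1 2:1 17:1 34:1  a_34=4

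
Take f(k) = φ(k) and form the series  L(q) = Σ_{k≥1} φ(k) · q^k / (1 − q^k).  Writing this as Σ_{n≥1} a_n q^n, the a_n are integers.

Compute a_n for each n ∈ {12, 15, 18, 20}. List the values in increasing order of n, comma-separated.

d|12:{12,6,4,3,2,1}  Σφ=4+2+2+2+1+1=12
q^15  k|15↦φ(k): 15:8 5:4 3:2 1:1  a_15=15
n=18: 18·1 9·2 6·3 3·6 2·9 1·18  φ→[6+6+2+2+1+1]=18
[q^20] φ(20)=8,φ(10)=4,φ(5)=4,φ(4)=2,φ(2)=1,φ(1)=1 ⇒ 20

12, 15, 18, 20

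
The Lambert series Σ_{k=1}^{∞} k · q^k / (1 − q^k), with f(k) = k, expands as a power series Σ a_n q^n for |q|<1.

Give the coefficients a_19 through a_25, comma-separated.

n=19: 1·19 19·1  f→[1+19]=20
n=20: 20·1 10·2 5·4 4·5 2·10 1·20  f→[20+10+5+4+2+1]=42
[q^21] f(1)=1,f(3)=3,f(7)=7,f(21)=21 ⇒ 32
n=22: 22·1 11·2 2·11 1·22  f→[22+11+2+1]=36
[q^23] f(1)=1,f(23)=23 ⇒ 24
d|24:{1,2,3,4,6,8,12,24}  Σf=1+2+3+4+6+8+12+24=60
n=25: 1·25 5·5 25·1  f→[1+5+25]=31

20, 42, 32, 36, 24, 60, 31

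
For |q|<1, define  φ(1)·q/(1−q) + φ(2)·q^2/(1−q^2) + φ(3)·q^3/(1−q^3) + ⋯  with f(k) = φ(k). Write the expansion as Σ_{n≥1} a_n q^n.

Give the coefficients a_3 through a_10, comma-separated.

[q^3] φ(3)=2,φ(1)=1 ⇒ 3
[q^4] φ(1)=1,φ(2)=1,φ(4)=2 ⇒ 4
d|5:{1,5}  Σφ=1+4=5
d|6:{6,3,2,1}  Σφ=2+2+1+1=6
n=7: 7·1 1·7  φ→[6+1]=7
d|8:{8,4,2,1}  Σφ=4+2+1+1=8
[q^9] φ(1)=1,φ(3)=2,φ(9)=6 ⇒ 9
n=10: 10·1 5·2 2·5 1·10  φ→[4+4+1+1]=10

3, 4, 5, 6, 7, 8, 9, 10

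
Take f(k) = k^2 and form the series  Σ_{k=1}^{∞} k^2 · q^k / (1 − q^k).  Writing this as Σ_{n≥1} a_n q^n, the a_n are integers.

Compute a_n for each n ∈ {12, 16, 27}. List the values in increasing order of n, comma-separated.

n=12: 1·12 2·6 3·4 4·3 6·2 12·1  f→[1+4+9+16+36+144]=210
d|16:{1,2,4,8,16}  Σf=1+4+16+64+256=341
[q^27] f(1)=1,f(3)=9,f(9)=81,f(27)=729 ⇒ 820

210, 341, 820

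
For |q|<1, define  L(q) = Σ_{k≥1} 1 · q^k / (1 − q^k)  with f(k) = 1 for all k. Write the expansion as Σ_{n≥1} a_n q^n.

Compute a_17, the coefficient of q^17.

a_17 = 2

[q^17] f(17)=1,f(1)=1 ⇒ 2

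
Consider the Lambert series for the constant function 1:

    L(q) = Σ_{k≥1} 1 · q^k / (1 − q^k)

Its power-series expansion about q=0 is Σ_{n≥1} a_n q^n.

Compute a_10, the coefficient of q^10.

a_10 = 4

n=10: 1·10 2·5 5·2 10·1  f→[1+1+1+1]=4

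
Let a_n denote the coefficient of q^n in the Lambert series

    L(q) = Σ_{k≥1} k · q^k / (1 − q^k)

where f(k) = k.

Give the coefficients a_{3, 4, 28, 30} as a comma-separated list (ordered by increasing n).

4, 7, 56, 72

[q^3] f(1)=1,f(3)=3 ⇒ 4
n=4: 1·4 2·2 4·1  f→[1+2+4]=7
q^28  k|28↦f(k): 28:28 14:14 7:7 4:4 2:2 1:1  a_28=56
n=30: 1·30 2·15 3·10 5·6 6·5 10·3 15·2 30·1  f→[1+2+3+5+6+10+15+30]=72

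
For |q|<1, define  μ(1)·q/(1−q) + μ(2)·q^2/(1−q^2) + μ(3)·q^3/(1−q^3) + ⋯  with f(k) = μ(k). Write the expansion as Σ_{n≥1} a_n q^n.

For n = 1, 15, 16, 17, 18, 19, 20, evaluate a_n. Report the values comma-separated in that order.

1, 0, 0, 0, 0, 0, 0

n=1: 1·1  μ→[1]=1
n=15: 15·1 5·3 3·5 1·15  μ→[1+(-1)+(-1)+1]=0
q^16  k|16↦μ(k): 1:1 2:-1 4:0 8:0 16:0  a_16=0
[q^17] μ(17)=-1,μ(1)=1 ⇒ 0
[q^18] μ(18)=0,μ(9)=0,μ(6)=1,μ(3)=-1,μ(2)=-1,μ(1)=1 ⇒ 0
d|19:{19,1}  Σμ=(-1)+1=0
d|20:{1,2,4,5,10,20}  Σμ=1+(-1)+0+(-1)+1+0=0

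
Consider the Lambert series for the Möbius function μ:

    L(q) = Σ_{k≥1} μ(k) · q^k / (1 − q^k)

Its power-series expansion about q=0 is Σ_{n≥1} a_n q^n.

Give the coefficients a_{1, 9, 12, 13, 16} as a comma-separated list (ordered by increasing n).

d|1:{1}  Σμ=1=1
q^9  k|9↦μ(k): 9:0 3:-1 1:1  a_9=0
q^12  k|12↦μ(k): 12:0 6:1 4:0 3:-1 2:-1 1:1  a_12=0
n=13: 1·13 13·1  μ→[1+(-1)]=0
[q^16] μ(16)=0,μ(8)=0,μ(4)=0,μ(2)=-1,μ(1)=1 ⇒ 0

1, 0, 0, 0, 0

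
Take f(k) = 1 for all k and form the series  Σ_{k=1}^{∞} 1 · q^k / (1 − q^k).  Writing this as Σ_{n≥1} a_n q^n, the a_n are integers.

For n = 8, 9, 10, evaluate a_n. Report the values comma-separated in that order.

n=8: 8·1 4·2 2·4 1·8  f→[1+1+1+1]=4
[q^9] f(9)=1,f(3)=1,f(1)=1 ⇒ 3
[q^10] f(1)=1,f(2)=1,f(5)=1,f(10)=1 ⇒ 4

4, 3, 4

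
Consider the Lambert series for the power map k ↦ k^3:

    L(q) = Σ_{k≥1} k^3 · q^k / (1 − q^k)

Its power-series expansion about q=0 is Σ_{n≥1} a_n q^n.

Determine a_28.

a_28 = 25112

q^28  k|28↦f(k): 28:21952 14:2744 7:343 4:64 2:8 1:1  a_28=25112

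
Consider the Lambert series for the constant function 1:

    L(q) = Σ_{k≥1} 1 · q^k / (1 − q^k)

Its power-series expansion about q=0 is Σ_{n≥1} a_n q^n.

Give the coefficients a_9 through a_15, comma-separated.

3, 4, 2, 6, 2, 4, 4

d|9:{9,3,1}  Σf=1+1+1=3
n=10: 1·10 2·5 5·2 10·1  f→[1+1+1+1]=4
[q^11] f(11)=1,f(1)=1 ⇒ 2
[q^12] f(1)=1,f(2)=1,f(3)=1,f(4)=1,f(6)=1,f(12)=1 ⇒ 6
[q^13] f(1)=1,f(13)=1 ⇒ 2
q^14  k|14↦f(k): 1:1 2:1 7:1 14:1  a_14=4
n=15: 1·15 3·5 5·3 15·1  f→[1+1+1+1]=4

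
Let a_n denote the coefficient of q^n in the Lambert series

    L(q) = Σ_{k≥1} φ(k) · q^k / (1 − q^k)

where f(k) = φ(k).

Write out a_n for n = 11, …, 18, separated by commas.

d|11:{1,11}  Σφ=1+10=11
n=12: 12·1 6·2 4·3 3·4 2·6 1·12  φ→[4+2+2+2+1+1]=12
d|13:{13,1}  Σφ=12+1=13
q^14  k|14↦φ(k): 14:6 7:6 2:1 1:1  a_14=14
d|15:{1,3,5,15}  Σφ=1+2+4+8=15
q^16  k|16↦φ(k): 1:1 2:1 4:2 8:4 16:8  a_16=16
q^17  k|17↦φ(k): 17:16 1:1  a_17=17
[q^18] φ(1)=1,φ(2)=1,φ(3)=2,φ(6)=2,φ(9)=6,φ(18)=6 ⇒ 18

11, 12, 13, 14, 15, 16, 17, 18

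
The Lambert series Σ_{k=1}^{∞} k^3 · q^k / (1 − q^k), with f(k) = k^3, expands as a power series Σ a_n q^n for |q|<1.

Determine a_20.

a_20 = 9198

n=20: 20·1 10·2 5·4 4·5 2·10 1·20  f→[8000+1000+125+64+8+1]=9198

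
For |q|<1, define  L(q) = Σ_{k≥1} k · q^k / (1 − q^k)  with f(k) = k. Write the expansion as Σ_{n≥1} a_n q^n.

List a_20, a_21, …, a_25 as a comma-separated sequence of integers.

[q^20] f(20)=20,f(10)=10,f(5)=5,f(4)=4,f(2)=2,f(1)=1 ⇒ 42
q^21  k|21↦f(k): 21:21 7:7 3:3 1:1  a_21=32
n=22: 1·22 2·11 11·2 22·1  f→[1+2+11+22]=36
[q^23] f(23)=23,f(1)=1 ⇒ 24
q^24  k|24↦f(k): 24:24 12:12 8:8 6:6 4:4 3:3 2:2 1:1  a_24=60
[q^25] f(1)=1,f(5)=5,f(25)=25 ⇒ 31

42, 32, 36, 24, 60, 31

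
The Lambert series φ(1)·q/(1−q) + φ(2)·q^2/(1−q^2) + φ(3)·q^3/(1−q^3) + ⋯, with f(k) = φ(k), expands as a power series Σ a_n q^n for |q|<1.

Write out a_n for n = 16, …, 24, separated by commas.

d|16:{16,8,4,2,1}  Σφ=8+4+2+1+1=16
[q^17] φ(17)=16,φ(1)=1 ⇒ 17
n=18: 1·18 2·9 3·6 6·3 9·2 18·1  φ→[1+1+2+2+6+6]=18
q^19  k|19↦φ(k): 19:18 1:1  a_19=19
q^20  k|20↦φ(k): 1:1 2:1 4:2 5:4 10:4 20:8  a_20=20
n=21: 21·1 7·3 3·7 1·21  φ→[12+6+2+1]=21
n=22: 1·22 2·11 11·2 22·1  φ→[1+1+10+10]=22
d|23:{1,23}  Σφ=1+22=23
q^24  k|24↦φ(k): 24:8 12:4 8:4 6:2 4:2 3:2 2:1 1:1  a_24=24

16, 17, 18, 19, 20, 21, 22, 23, 24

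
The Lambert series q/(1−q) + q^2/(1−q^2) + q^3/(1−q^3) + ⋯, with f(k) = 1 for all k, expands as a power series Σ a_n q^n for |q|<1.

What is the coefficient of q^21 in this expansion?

a_21 = 4

d|21:{1,3,7,21}  Σf=1+1+1+1=4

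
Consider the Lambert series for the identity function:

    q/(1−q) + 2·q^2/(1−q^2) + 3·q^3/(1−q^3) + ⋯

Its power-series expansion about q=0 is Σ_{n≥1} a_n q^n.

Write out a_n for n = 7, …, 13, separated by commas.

[q^7] f(7)=7,f(1)=1 ⇒ 8
n=8: 8·1 4·2 2·4 1·8  f→[8+4+2+1]=15
n=9: 1·9 3·3 9·1  f→[1+3+9]=13
d|10:{10,5,2,1}  Σf=10+5+2+1=18
n=11: 1·11 11·1  f→[1+11]=12
[q^12] f(1)=1,f(2)=2,f(3)=3,f(4)=4,f(6)=6,f(12)=12 ⇒ 28
q^13  k|13↦f(k): 13:13 1:1  a_13=14

8, 15, 13, 18, 12, 28, 14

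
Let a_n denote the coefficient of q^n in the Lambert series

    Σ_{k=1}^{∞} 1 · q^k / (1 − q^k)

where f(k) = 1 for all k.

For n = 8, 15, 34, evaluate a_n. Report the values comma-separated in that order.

q^8  k|8↦f(k): 1:1 2:1 4:1 8:1  a_8=4
d|15:{1,3,5,15}  Σf=1+1+1+1=4
[q^34] f(1)=1,f(2)=1,f(17)=1,f(34)=1 ⇒ 4

4, 4, 4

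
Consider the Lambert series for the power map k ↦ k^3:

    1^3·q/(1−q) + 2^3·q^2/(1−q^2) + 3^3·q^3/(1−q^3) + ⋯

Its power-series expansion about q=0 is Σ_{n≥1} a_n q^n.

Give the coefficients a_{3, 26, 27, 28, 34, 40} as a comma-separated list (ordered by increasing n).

28, 19782, 20440, 25112, 44226, 73710

d|3:{3,1}  Σf=27+1=28
d|26:{26,13,2,1}  Σf=17576+2197+8+1=19782
q^27  k|27↦f(k): 27:19683 9:729 3:27 1:1  a_27=20440
q^28  k|28↦f(k): 1:1 2:8 4:64 7:343 14:2744 28:21952  a_28=25112
[q^34] f(34)=39304,f(17)=4913,f(2)=8,f(1)=1 ⇒ 44226
[q^40] f(1)=1,f(2)=8,f(4)=64,f(5)=125,f(8)=512,f(10)=1000,f(20)=8000,f(40)=64000 ⇒ 73710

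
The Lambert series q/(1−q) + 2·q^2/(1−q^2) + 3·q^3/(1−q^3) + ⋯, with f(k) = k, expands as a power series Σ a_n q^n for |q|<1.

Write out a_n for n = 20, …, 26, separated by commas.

[q^20] f(20)=20,f(10)=10,f(5)=5,f(4)=4,f(2)=2,f(1)=1 ⇒ 42
n=21: 21·1 7·3 3·7 1·21  f→[21+7+3+1]=32
[q^22] f(22)=22,f(11)=11,f(2)=2,f(1)=1 ⇒ 36
q^23  k|23↦f(k): 23:23 1:1  a_23=24
q^24  k|24↦f(k): 24:24 12:12 8:8 6:6 4:4 3:3 2:2 1:1  a_24=60
d|25:{1,5,25}  Σf=1+5+25=31
[q^26] f(1)=1,f(2)=2,f(13)=13,f(26)=26 ⇒ 42

42, 32, 36, 24, 60, 31, 42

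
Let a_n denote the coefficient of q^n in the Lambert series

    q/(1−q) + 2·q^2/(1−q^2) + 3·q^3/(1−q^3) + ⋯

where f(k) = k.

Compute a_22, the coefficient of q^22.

n=22: 22·1 11·2 2·11 1·22  f→[22+11+2+1]=36

a_22 = 36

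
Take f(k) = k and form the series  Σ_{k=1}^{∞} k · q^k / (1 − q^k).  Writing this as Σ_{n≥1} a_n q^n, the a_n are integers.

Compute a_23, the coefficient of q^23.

a_23 = 24

d|23:{1,23}  Σf=1+23=24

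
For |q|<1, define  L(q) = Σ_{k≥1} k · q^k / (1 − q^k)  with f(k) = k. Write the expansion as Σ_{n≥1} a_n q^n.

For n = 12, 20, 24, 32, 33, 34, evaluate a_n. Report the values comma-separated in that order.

28, 42, 60, 63, 48, 54

n=12: 12·1 6·2 4·3 3·4 2·6 1·12  f→[12+6+4+3+2+1]=28
q^20  k|20↦f(k): 1:1 2:2 4:4 5:5 10:10 20:20  a_20=42
d|24:{24,12,8,6,4,3,2,1}  Σf=24+12+8+6+4+3+2+1=60
q^32  k|32↦f(k): 1:1 2:2 4:4 8:8 16:16 32:32  a_32=63
d|33:{1,3,11,33}  Σf=1+3+11+33=48
[q^34] f(1)=1,f(2)=2,f(17)=17,f(34)=34 ⇒ 54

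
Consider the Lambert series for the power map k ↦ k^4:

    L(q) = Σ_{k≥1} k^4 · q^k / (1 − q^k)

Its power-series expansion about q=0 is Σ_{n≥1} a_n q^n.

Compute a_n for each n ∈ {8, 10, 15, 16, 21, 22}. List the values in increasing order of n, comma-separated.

4369, 10642, 51332, 69905, 196964, 248914

q^8  k|8↦f(k): 1:1 2:16 4:256 8:4096  a_8=4369
n=10: 1·10 2·5 5·2 10·1  f→[1+16+625+10000]=10642
n=15: 15·1 5·3 3·5 1·15  f→[50625+625+81+1]=51332
n=16: 1·16 2·8 4·4 8·2 16·1  f→[1+16+256+4096+65536]=69905
q^21  k|21↦f(k): 1:1 3:81 7:2401 21:194481  a_21=196964
q^22  k|22↦f(k): 1:1 2:16 11:14641 22:234256  a_22=248914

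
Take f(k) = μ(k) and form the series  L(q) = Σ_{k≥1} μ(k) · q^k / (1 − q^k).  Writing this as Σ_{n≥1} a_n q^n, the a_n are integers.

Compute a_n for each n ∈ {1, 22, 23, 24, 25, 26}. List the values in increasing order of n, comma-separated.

1, 0, 0, 0, 0, 0

d|1:{1}  Σμ=1=1
q^22  k|22↦μ(k): 22:1 11:-1 2:-1 1:1  a_22=0
n=23: 23·1 1·23  μ→[(-1)+1]=0
[q^24] μ(24)=0,μ(12)=0,μ(8)=0,μ(6)=1,μ(4)=0,μ(3)=-1,μ(2)=-1,μ(1)=1 ⇒ 0
n=25: 25·1 5·5 1·25  μ→[0+(-1)+1]=0
n=26: 26·1 13·2 2·13 1·26  μ→[1+(-1)+(-1)+1]=0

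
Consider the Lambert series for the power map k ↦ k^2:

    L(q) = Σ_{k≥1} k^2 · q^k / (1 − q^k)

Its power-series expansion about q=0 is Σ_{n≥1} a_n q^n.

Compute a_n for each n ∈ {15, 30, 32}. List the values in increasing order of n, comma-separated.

d|15:{15,5,3,1}  Σf=225+25+9+1=260
n=30: 1·30 2·15 3·10 5·6 6·5 10·3 15·2 30·1  f→[1+4+9+25+36+100+225+900]=1300
d|32:{32,16,8,4,2,1}  Σf=1024+256+64+16+4+1=1365

260, 1300, 1365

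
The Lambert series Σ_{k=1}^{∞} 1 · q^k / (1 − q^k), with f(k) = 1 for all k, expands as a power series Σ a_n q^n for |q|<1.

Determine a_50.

n=50: 1·50 2·25 5·10 10·5 25·2 50·1  f→[1+1+1+1+1+1]=6

a_50 = 6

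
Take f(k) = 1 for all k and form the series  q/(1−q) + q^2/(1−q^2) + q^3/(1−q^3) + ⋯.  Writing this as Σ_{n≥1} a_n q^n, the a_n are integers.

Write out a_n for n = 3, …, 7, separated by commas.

2, 3, 2, 4, 2

d|3:{1,3}  Σf=1+1=2
q^4  k|4↦f(k): 4:1 2:1 1:1  a_4=3
[q^5] f(5)=1,f(1)=1 ⇒ 2
q^6  k|6↦f(k): 1:1 2:1 3:1 6:1  a_6=4
[q^7] f(7)=1,f(1)=1 ⇒ 2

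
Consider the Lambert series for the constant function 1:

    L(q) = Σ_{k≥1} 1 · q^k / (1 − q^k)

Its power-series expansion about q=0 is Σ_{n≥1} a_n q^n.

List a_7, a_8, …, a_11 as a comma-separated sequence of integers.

q^7  k|7↦f(k): 7:1 1:1  a_7=2
[q^8] f(8)=1,f(4)=1,f(2)=1,f(1)=1 ⇒ 4
q^9  k|9↦f(k): 1:1 3:1 9:1  a_9=3
n=10: 10·1 5·2 2·5 1·10  f→[1+1+1+1]=4
[q^11] f(1)=1,f(11)=1 ⇒ 2

2, 4, 3, 4, 2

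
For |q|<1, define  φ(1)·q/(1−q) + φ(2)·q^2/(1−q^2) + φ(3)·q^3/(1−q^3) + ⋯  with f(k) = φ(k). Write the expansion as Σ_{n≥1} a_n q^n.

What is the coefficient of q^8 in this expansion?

d|8:{1,2,4,8}  Σφ=1+1+2+4=8

a_8 = 8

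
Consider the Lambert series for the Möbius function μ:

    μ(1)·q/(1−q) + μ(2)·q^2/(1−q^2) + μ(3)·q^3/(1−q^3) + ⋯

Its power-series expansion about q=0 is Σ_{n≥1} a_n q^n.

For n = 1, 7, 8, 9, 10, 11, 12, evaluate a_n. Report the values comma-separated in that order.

d|1:{1}  Σμ=1=1
[q^7] μ(7)=-1,μ(1)=1 ⇒ 0
[q^8] μ(8)=0,μ(4)=0,μ(2)=-1,μ(1)=1 ⇒ 0
d|9:{9,3,1}  Σμ=0+(-1)+1=0
n=10: 1·10 2·5 5·2 10·1  μ→[1+(-1)+(-1)+1]=0
q^11  k|11↦μ(k): 1:1 11:-1  a_11=0
d|12:{12,6,4,3,2,1}  Σμ=0+1+0+(-1)+(-1)+1=0

1, 0, 0, 0, 0, 0, 0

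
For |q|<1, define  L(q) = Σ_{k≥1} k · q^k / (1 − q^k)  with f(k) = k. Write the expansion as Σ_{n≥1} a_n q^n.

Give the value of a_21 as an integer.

d|21:{21,7,3,1}  Σf=21+7+3+1=32

a_21 = 32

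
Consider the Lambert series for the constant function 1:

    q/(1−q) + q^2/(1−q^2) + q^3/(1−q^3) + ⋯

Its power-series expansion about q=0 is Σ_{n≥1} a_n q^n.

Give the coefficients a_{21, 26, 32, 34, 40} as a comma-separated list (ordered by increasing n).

4, 4, 6, 4, 8

q^21  k|21↦f(k): 1:1 3:1 7:1 21:1  a_21=4
q^26  k|26↦f(k): 1:1 2:1 13:1 26:1  a_26=4
n=32: 1·32 2·16 4·8 8·4 16·2 32·1  f→[1+1+1+1+1+1]=6
d|34:{34,17,2,1}  Σf=1+1+1+1=4
n=40: 40·1 20·2 10·4 8·5 5·8 4·10 2·20 1·40  f→[1+1+1+1+1+1+1+1]=8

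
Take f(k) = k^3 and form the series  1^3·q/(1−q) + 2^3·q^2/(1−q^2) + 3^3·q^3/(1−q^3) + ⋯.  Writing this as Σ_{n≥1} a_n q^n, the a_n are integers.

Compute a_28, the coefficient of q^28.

n=28: 1·28 2·14 4·7 7·4 14·2 28·1  f→[1+8+64+343+2744+21952]=25112

a_28 = 25112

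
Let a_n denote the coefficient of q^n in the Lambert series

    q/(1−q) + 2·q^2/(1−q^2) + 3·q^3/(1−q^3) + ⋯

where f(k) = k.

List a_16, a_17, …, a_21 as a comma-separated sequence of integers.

[q^16] f(1)=1,f(2)=2,f(4)=4,f(8)=8,f(16)=16 ⇒ 31
[q^17] f(1)=1,f(17)=17 ⇒ 18
n=18: 18·1 9·2 6·3 3·6 2·9 1·18  f→[18+9+6+3+2+1]=39
[q^19] f(19)=19,f(1)=1 ⇒ 20
n=20: 20·1 10·2 5·4 4·5 2·10 1·20  f→[20+10+5+4+2+1]=42
q^21  k|21↦f(k): 21:21 7:7 3:3 1:1  a_21=32

31, 18, 39, 20, 42, 32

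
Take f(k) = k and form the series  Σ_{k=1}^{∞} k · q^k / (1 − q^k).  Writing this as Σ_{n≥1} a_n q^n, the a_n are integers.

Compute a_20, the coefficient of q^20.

a_20 = 42

q^20  k|20↦f(k): 20:20 10:10 5:5 4:4 2:2 1:1  a_20=42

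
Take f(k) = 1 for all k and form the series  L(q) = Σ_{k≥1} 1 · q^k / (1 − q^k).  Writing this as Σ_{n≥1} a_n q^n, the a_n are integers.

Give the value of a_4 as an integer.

q^4  k|4↦f(k): 4:1 2:1 1:1  a_4=3

a_4 = 3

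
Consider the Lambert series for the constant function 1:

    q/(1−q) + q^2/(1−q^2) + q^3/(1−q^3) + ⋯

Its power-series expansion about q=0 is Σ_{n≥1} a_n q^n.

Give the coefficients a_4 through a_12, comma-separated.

3, 2, 4, 2, 4, 3, 4, 2, 6

d|4:{1,2,4}  Σf=1+1+1=3
q^5  k|5↦f(k): 5:1 1:1  a_5=2
[q^6] f(1)=1,f(2)=1,f(3)=1,f(6)=1 ⇒ 4
d|7:{7,1}  Σf=1+1=2
n=8: 1·8 2·4 4·2 8·1  f→[1+1+1+1]=4
n=9: 1·9 3·3 9·1  f→[1+1+1]=3
d|10:{10,5,2,1}  Σf=1+1+1+1=4
q^11  k|11↦f(k): 11:1 1:1  a_11=2
n=12: 12·1 6·2 4·3 3·4 2·6 1·12  f→[1+1+1+1+1+1]=6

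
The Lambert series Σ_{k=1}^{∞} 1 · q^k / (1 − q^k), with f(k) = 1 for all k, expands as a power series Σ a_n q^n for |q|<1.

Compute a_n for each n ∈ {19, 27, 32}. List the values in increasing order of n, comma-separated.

q^19  k|19↦f(k): 19:1 1:1  a_19=2
q^27  k|27↦f(k): 27:1 9:1 3:1 1:1  a_27=4
q^32  k|32↦f(k): 32:1 16:1 8:1 4:1 2:1 1:1  a_32=6

2, 4, 6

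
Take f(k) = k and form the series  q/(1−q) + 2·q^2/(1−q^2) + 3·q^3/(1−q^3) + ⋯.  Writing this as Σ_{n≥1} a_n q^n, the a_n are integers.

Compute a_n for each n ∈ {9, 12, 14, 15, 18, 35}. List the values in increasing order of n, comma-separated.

n=9: 9·1 3·3 1·9  f→[9+3+1]=13
d|12:{12,6,4,3,2,1}  Σf=12+6+4+3+2+1=28
d|14:{14,7,2,1}  Σf=14+7+2+1=24
n=15: 15·1 5·3 3·5 1·15  f→[15+5+3+1]=24
d|18:{1,2,3,6,9,18}  Σf=1+2+3+6+9+18=39
q^35  k|35↦f(k): 35:35 7:7 5:5 1:1  a_35=48

13, 28, 24, 24, 39, 48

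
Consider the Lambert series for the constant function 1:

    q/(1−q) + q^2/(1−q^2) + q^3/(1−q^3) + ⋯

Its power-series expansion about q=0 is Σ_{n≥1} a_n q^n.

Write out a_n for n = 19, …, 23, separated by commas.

d|19:{19,1}  Σf=1+1=2
[q^20] f(1)=1,f(2)=1,f(4)=1,f(5)=1,f(10)=1,f(20)=1 ⇒ 6
[q^21] f(21)=1,f(7)=1,f(3)=1,f(1)=1 ⇒ 4
[q^22] f(22)=1,f(11)=1,f(2)=1,f(1)=1 ⇒ 4
d|23:{1,23}  Σf=1+1=2

2, 6, 4, 4, 2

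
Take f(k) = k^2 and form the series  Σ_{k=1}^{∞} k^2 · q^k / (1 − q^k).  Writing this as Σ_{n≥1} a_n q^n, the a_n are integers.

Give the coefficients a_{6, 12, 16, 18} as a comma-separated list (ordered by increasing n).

d|6:{1,2,3,6}  Σf=1+4+9+36=50
[q^12] f(12)=144,f(6)=36,f(4)=16,f(3)=9,f(2)=4,f(1)=1 ⇒ 210
n=16: 16·1 8·2 4·4 2·8 1·16  f→[256+64+16+4+1]=341
q^18  k|18↦f(k): 18:324 9:81 6:36 3:9 2:4 1:1  a_18=455

50, 210, 341, 455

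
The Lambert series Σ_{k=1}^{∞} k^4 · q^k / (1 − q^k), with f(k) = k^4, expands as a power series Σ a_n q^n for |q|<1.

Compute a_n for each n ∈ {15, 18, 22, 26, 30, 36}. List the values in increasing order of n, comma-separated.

n=15: 1·15 3·5 5·3 15·1  f→[1+81+625+50625]=51332
d|18:{1,2,3,6,9,18}  Σf=1+16+81+1296+6561+104976=112931
[q^22] f(22)=234256,f(11)=14641,f(2)=16,f(1)=1 ⇒ 248914
n=26: 1·26 2·13 13·2 26·1  f→[1+16+28561+456976]=485554
[q^30] f(30)=810000,f(15)=50625,f(10)=10000,f(6)=1296,f(5)=625,f(3)=81,f(2)=16,f(1)=1 ⇒ 872644
d|36:{1,2,3,4,6,9,12,18,36}  Σf=1+16+81+256+1296+6561+20736+104976+1679616=1813539

51332, 112931, 248914, 485554, 872644, 1813539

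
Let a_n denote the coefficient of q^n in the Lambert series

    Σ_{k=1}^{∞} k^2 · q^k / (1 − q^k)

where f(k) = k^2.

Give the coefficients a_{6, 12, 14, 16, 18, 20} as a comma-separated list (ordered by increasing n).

d|6:{1,2,3,6}  Σf=1+4+9+36=50
n=12: 1·12 2·6 3·4 4·3 6·2 12·1  f→[1+4+9+16+36+144]=210
n=14: 1·14 2·7 7·2 14·1  f→[1+4+49+196]=250
n=16: 16·1 8·2 4·4 2·8 1·16  f→[256+64+16+4+1]=341
d|18:{1,2,3,6,9,18}  Σf=1+4+9+36+81+324=455
d|20:{1,2,4,5,10,20}  Σf=1+4+16+25+100+400=546

50, 210, 250, 341, 455, 546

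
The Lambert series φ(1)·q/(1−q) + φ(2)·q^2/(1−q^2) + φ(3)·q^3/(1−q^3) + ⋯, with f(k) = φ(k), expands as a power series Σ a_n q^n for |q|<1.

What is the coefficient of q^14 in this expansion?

n=14: 14·1 7·2 2·7 1·14  φ→[6+6+1+1]=14

a_14 = 14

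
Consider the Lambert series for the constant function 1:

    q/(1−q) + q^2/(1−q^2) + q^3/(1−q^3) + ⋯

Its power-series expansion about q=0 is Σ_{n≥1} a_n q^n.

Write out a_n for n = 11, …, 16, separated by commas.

n=11: 1·11 11·1  f→[1+1]=2
d|12:{12,6,4,3,2,1}  Σf=1+1+1+1+1+1=6
[q^13] f(1)=1,f(13)=1 ⇒ 2
d|14:{14,7,2,1}  Σf=1+1+1+1=4
q^15  k|15↦f(k): 15:1 5:1 3:1 1:1  a_15=4
d|16:{1,2,4,8,16}  Σf=1+1+1+1+1=5

2, 6, 2, 4, 4, 5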